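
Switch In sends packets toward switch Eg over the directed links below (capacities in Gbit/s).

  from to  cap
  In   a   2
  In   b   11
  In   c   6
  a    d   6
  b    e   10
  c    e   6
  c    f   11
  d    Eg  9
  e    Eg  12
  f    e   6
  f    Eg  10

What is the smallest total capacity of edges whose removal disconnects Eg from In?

Augment In→a→d→Eg: bottleneck 2, flow now 2.
Augment In→b→e→Eg: bottleneck 10, flow now 12.
Augment In→c→e→Eg: bottleneck 2, flow now 14.
Augment In→c→f→Eg: bottleneck 4, flow now 18.
No augmenting path remains; maximum flow = 18.
By max-flow min-cut, the minimum cut capacity equals the max flow.
In the residual graph, reachable from In: {In, b}.
Min-cut edges: In→a (2), In→c (6), b→e (10); capacity 2 + 6 + 10 = 18.

18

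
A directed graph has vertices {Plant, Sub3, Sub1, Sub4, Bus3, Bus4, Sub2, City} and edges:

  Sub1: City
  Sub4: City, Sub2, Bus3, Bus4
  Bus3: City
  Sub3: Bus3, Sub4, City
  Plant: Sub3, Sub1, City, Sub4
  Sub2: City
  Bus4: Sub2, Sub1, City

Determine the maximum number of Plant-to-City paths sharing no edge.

Assign every edge capacity 1; by Menger, the answer equals the max flow.
Path Plant→City (+1); total 1.
Path Plant→Sub3→City (+1); total 2.
Path Plant→Sub1→City (+1); total 3.
Path Plant→Sub4→City (+1); total 4.
No residual Plant→City path; max flow = 4.
Certifying cut of size 4: {Plant→City, Plant→Sub1, Plant→Sub3, Plant→Sub4}.

4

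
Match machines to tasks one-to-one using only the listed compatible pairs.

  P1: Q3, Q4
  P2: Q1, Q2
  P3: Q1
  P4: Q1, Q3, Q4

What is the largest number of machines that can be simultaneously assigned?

Unit-capacity flow: source→left, listed edges, right→sink; max matching = max flow.
Augmenting path P1→Q3 (+1); matched 1.
Augmenting path P2→Q1 (+1); matched 2.
Augmenting path P4→Q4 (+1); matched 3.
Augmenting path P3→Q1→P2→Q2 (+1); matched 4.
No augmenting path remains; maximum matching = 4.
König certificate: {P1, P2, P3, P4} is a vertex cover of size 4 (every listed pair touches it), so no matching can be larger.

4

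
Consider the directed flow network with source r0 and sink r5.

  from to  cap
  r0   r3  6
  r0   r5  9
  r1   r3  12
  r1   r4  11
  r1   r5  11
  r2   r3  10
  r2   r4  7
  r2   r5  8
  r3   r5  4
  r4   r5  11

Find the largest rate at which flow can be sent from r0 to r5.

13

Augment r0→r5: bottleneck 9, flow now 9.
Augment r0→r3→r5: bottleneck 4, flow now 13.
No augmenting path remains; maximum flow = 13.
In the residual graph, reachable from r0: {r0, r3}.
Min-cut edges: r0→r5 (9), r3→r5 (4); capacity 9 + 4 = 13.
This cut is saturated, so no flow can exceed 13.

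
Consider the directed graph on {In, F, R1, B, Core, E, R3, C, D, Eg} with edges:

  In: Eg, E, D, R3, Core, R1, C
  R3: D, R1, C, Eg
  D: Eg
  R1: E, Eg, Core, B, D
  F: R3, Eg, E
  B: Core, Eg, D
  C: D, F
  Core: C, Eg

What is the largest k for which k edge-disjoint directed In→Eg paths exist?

Assign every edge capacity 1; by Menger, the answer equals the max flow.
Path In→Eg (+1); total 1.
Path In→R1→Eg (+1); total 2.
Path In→Core→Eg (+1); total 3.
Path In→R3→Eg (+1); total 4.
Path In→D→Eg (+1); total 5.
Path In→C→F→Eg (+1); total 6.
No residual In→Eg path; max flow = 6.
Certifying cut of size 6: {In→C, In→Core, In→D, In→Eg, In→R1, In→R3}.

6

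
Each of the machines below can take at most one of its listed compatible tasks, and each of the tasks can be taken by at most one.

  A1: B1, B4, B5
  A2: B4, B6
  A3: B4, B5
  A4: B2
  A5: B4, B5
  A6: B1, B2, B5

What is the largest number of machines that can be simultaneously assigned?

5

Unit-capacity flow: source→left, listed edges, right→sink; max matching = max flow.
Augmenting path A1→B1 (+1); matched 1.
Augmenting path A2→B4 (+1); matched 2.
Augmenting path A3→B5 (+1); matched 3.
Augmenting path A4→B2 (+1); matched 4.
Augmenting path A5→B4→A2→B6 (+1); matched 5.
No augmenting path remains; maximum matching = 5.
König certificate: {A2, B1, B2, B4, B5} is a vertex cover of size 5 (every listed pair touches it), so no matching can be larger.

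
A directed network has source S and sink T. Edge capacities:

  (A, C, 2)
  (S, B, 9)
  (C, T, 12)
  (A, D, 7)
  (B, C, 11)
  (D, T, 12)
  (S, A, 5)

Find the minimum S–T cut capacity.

Augment S→A→C→T: bottleneck 2, flow now 2.
Augment S→A→D→T: bottleneck 3, flow now 5.
Augment S→B→C→T: bottleneck 9, flow now 14.
No augmenting path remains; maximum flow = 14.
By max-flow min-cut, the minimum cut capacity equals the max flow.
In the residual graph, reachable from S: {S}.
Min-cut edges: S→A (5), S→B (9); capacity 5 + 9 = 14.

14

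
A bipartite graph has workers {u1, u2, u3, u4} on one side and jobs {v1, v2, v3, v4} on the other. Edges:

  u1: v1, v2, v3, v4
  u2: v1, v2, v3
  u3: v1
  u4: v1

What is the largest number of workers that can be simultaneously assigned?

3

Unit-capacity flow: source→left, listed edges, right→sink; max matching = max flow.
Augmenting path u1→v1 (+1); matched 1.
Augmenting path u2→v2 (+1); matched 2.
Augmenting path u3→v1→u1→v3 (+1); matched 3.
No augmenting path remains; maximum matching = 3.
König certificate: {u1, u2, v1} is a vertex cover of size 3 (every listed pair touches it), so no matching can be larger.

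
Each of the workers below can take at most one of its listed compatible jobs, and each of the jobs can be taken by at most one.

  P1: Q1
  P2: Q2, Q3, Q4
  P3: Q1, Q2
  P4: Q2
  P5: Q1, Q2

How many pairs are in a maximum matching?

3

Unit-capacity flow: source→left, listed edges, right→sink; max matching = max flow.
Augmenting path P1→Q1 (+1); matched 1.
Augmenting path P2→Q2 (+1); matched 2.
Augmenting path P3→Q2→P2→Q3 (+1); matched 3.
No augmenting path remains; maximum matching = 3.
König certificate: {P2, Q1, Q2} is a vertex cover of size 3 (every listed pair touches it), so no matching can be larger.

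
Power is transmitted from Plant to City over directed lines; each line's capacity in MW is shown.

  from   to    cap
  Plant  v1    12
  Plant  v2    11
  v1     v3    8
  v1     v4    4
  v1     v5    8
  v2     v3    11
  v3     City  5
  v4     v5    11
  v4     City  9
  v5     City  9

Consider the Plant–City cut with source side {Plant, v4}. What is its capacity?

Edges leaving {Plant, v4}: Plant→v1 (12), Plant→v2 (11), v4→v5 (11), v4→City (9).
Cut capacity = 12 + 11 + 11 + 9 = 43.

43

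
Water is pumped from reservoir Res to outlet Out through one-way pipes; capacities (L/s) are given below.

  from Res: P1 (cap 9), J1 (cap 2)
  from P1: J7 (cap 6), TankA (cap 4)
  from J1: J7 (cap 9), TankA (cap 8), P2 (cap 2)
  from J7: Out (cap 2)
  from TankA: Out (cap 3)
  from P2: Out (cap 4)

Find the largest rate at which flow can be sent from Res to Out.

7

Augment Res→P1→J7→Out: bottleneck 2, flow now 2.
Augment Res→P1→TankA→Out: bottleneck 3, flow now 5.
Augment Res→J1→P2→Out: bottleneck 2, flow now 7.
No augmenting path remains; maximum flow = 7.
In the residual graph, reachable from Res: {Res, P1, J7, TankA}.
Min-cut edges: Res→J1 (2), J7→Out (2), TankA→Out (3); capacity 2 + 2 + 3 = 7.
This cut is saturated, so no flow can exceed 7.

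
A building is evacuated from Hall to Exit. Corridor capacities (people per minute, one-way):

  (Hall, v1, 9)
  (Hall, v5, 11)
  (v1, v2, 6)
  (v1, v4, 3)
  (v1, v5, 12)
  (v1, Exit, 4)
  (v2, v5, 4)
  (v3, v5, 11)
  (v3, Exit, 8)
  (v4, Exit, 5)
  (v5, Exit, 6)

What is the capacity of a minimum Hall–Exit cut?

13

Augment Hall→v1→Exit: bottleneck 4, flow now 4.
Augment Hall→v5→Exit: bottleneck 6, flow now 10.
Augment Hall→v1→v4→Exit: bottleneck 3, flow now 13.
No augmenting path remains; maximum flow = 13.
By max-flow min-cut, the minimum cut capacity equals the max flow.
In the residual graph, reachable from Hall: {Hall, v1, v2, v5}.
Min-cut edges: v1→v4 (3), v1→Exit (4), v5→Exit (6); capacity 3 + 4 + 6 = 13.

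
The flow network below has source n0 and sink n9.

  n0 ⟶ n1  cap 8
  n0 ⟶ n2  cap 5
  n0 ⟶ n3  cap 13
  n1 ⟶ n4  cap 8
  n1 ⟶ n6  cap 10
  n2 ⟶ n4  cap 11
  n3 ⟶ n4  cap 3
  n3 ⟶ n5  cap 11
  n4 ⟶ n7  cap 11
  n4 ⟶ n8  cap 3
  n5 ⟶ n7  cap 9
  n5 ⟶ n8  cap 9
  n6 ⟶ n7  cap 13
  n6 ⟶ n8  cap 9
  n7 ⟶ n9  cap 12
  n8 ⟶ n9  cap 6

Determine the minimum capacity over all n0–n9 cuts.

Augment n0→n1→n4→n7→n9: bottleneck 8, flow now 8.
Augment n0→n2→n4→n7→n9: bottleneck 3, flow now 11.
Augment n0→n2→n4→n8→n9: bottleneck 2, flow now 13.
Augment n0→n3→n4→n8→n9: bottleneck 1, flow now 14.
Augment n0→n3→n5→n7→n9: bottleneck 1, flow now 15.
Augment n0→n3→n5→n8→n9: bottleneck 3, flow now 18.
No augmenting path remains; maximum flow = 18.
By max-flow min-cut, the minimum cut capacity equals the max flow.
In the residual graph, reachable from n0: {n0, n1, n2, n3, n4, n5, n6, n7, n8}.
Min-cut edges: n7→n9 (12), n8→n9 (6); capacity 12 + 6 = 18.

18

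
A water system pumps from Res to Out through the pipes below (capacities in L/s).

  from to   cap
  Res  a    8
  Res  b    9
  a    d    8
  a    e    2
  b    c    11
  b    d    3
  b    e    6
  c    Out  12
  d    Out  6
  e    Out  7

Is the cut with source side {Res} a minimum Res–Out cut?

Yes — it is a minimum cut (capacity 17).

Given cut capacity: 8 + 9 = 17.
Augment Res→a→d→Out: bottleneck 6, flow now 6.
Augment Res→a→e→Out: bottleneck 2, flow now 8.
Augment Res→b→c→Out: bottleneck 9, flow now 17.
No augmenting path remains; maximum flow = 17.
Cut capacity 17 equals the max flow, so it is a minimum cut.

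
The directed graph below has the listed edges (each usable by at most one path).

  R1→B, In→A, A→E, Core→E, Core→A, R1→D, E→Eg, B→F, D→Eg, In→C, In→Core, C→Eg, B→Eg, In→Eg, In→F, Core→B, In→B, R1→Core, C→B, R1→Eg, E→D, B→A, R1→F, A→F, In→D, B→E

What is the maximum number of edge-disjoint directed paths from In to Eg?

Assign every edge capacity 1; by Menger, the answer equals the max flow.
Path In→Eg (+1); total 1.
Path In→C→Eg (+1); total 2.
Path In→B→Eg (+1); total 3.
Path In→D→Eg (+1); total 4.
Path In→Core→E→Eg (+1); total 5.
No residual In→Eg path; max flow = 5.
Certifying cut of size 5: {B→Eg, D→Eg, E→Eg, In→C, In→Eg}.

5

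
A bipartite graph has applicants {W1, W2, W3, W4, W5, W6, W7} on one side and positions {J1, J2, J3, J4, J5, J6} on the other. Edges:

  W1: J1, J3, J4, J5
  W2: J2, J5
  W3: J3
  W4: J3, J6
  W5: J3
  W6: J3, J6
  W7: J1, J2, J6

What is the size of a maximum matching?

Unit-capacity flow: source→left, listed edges, right→sink; max matching = max flow.
Augmenting path W1→J1 (+1); matched 1.
Augmenting path W2→J2 (+1); matched 2.
Augmenting path W3→J3 (+1); matched 3.
Augmenting path W4→J6 (+1); matched 4.
Augmenting path W7→J1→W1→J4 (+1); matched 5.
No augmenting path remains; maximum matching = 5.
König certificate: {W1, W2, W7, J3, J6} is a vertex cover of size 5 (every listed pair touches it), so no matching can be larger.

5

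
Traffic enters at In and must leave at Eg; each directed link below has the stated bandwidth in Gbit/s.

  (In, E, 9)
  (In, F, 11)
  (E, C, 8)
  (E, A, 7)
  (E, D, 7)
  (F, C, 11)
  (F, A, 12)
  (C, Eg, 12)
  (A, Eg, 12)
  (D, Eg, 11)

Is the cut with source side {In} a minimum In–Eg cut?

Given cut capacity: 9 + 11 = 20.
Augment In→E→C→Eg: bottleneck 8, flow now 8.
Augment In→E→A→Eg: bottleneck 1, flow now 9.
Augment In→F→C→Eg: bottleneck 4, flow now 13.
Augment In→F→A→Eg: bottleneck 7, flow now 20.
No augmenting path remains; maximum flow = 20.
Cut capacity 20 equals the max flow, so it is a minimum cut.

Yes — it is a minimum cut (capacity 20).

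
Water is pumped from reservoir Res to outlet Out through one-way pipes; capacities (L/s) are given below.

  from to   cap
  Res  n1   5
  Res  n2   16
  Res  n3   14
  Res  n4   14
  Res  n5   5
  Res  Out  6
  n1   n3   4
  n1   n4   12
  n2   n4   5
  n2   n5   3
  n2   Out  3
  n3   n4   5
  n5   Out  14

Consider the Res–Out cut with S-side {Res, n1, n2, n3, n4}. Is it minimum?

Yes — it is a minimum cut (capacity 17).

Given cut capacity: 5 + 6 + 3 + 3 = 17.
Augment Res→Out: bottleneck 6, flow now 6.
Augment Res→n2→Out: bottleneck 3, flow now 9.
Augment Res→n5→Out: bottleneck 5, flow now 14.
Augment Res→n2→n5→Out: bottleneck 3, flow now 17.
No augmenting path remains; maximum flow = 17.
Cut capacity 17 equals the max flow, so it is a minimum cut.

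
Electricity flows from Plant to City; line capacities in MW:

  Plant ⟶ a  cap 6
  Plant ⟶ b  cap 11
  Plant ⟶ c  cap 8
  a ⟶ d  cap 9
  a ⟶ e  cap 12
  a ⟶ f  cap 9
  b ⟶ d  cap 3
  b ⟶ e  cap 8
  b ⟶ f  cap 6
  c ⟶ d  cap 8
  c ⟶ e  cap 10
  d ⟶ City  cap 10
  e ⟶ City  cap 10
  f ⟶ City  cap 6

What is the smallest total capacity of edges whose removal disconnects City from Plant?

Augment Plant→a→d→City: bottleneck 6, flow now 6.
Augment Plant→b→d→City: bottleneck 3, flow now 9.
Augment Plant→b→e→City: bottleneck 8, flow now 17.
Augment Plant→c→d→City: bottleneck 1, flow now 18.
Augment Plant→c→e→City: bottleneck 2, flow now 20.
Augment Plant→c→d→a→f→City: bottleneck 5, flow now 25. (uses reverse residual edge)
No augmenting path remains; maximum flow = 25.
By max-flow min-cut, the minimum cut capacity equals the max flow.
In the residual graph, reachable from Plant: {Plant}.
Min-cut edges: Plant→a (6), Plant→b (11), Plant→c (8); capacity 6 + 11 + 8 = 25.

25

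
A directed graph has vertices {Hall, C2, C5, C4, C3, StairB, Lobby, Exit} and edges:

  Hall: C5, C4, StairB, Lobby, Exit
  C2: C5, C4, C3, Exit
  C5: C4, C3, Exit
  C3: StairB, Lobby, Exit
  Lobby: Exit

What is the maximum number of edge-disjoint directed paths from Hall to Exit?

Assign every edge capacity 1; by Menger, the answer equals the max flow.
Path Hall→Exit (+1); total 1.
Path Hall→C5→Exit (+1); total 2.
Path Hall→Lobby→Exit (+1); total 3.
No residual Hall→Exit path; max flow = 3.
Certifying cut of size 3: {Hall→C5, Hall→Exit, Hall→Lobby}.

3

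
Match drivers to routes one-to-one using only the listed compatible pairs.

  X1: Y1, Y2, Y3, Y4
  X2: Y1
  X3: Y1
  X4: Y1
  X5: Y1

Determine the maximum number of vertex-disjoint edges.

Unit-capacity flow: source→left, listed edges, right→sink; max matching = max flow.
Augmenting path X1→Y1 (+1); matched 1.
Augmenting path X2→Y1→X1→Y2 (+1); matched 2.
No augmenting path remains; maximum matching = 2.
König certificate: {X1, Y1} is a vertex cover of size 2 (every listed pair touches it), so no matching can be larger.

2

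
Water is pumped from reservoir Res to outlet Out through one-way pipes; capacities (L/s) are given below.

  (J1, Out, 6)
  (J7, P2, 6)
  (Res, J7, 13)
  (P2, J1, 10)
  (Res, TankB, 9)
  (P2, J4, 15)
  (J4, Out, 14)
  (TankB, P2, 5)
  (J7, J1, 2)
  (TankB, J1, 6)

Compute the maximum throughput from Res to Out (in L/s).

17

Augment Res→J7→J1→Out: bottleneck 2, flow now 2.
Augment Res→TankB→J1→Out: bottleneck 4, flow now 6.
Augment Res→J7→P2→J4→Out: bottleneck 6, flow now 12.
Augment Res→TankB→P2→J4→Out: bottleneck 5, flow now 17.
No augmenting path remains; maximum flow = 17.
In the residual graph, reachable from Res: {Res, J7}.
Min-cut edges: Res→TankB (9), J7→P2 (6), J7→J1 (2); capacity 9 + 6 + 2 = 17.
This cut is saturated, so no flow can exceed 17.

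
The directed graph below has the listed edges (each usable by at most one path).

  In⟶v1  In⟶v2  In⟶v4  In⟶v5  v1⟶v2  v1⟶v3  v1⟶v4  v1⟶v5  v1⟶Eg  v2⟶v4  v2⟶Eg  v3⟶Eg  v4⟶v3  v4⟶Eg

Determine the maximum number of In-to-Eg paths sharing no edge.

Assign every edge capacity 1; by Menger, the answer equals the max flow.
Path In→v1→Eg (+1); total 1.
Path In→v2→Eg (+1); total 2.
Path In→v4→Eg (+1); total 3.
No residual In→Eg path; max flow = 3.
Certifying cut of size 3: {In→v1, In→v2, In→v4}.

3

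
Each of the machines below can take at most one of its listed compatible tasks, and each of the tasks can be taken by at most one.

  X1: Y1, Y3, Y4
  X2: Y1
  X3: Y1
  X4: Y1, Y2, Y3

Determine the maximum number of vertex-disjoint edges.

Unit-capacity flow: source→left, listed edges, right→sink; max matching = max flow.
Augmenting path X1→Y1 (+1); matched 1.
Augmenting path X4→Y2 (+1); matched 2.
Augmenting path X2→Y1→X1→Y3 (+1); matched 3.
No augmenting path remains; maximum matching = 3.
König certificate: {X1, X4, Y1} is a vertex cover of size 3 (every listed pair touches it), so no matching can be larger.

3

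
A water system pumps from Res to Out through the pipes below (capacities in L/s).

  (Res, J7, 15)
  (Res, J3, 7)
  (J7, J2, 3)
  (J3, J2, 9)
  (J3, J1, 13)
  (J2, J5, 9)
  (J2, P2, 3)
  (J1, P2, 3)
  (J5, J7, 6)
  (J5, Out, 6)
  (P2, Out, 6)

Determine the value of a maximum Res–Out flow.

Augment Res→J7→J2→J5→Out: bottleneck 3, flow now 3.
Augment Res→J3→J2→J5→Out: bottleneck 3, flow now 6.
Augment Res→J3→J2→P2→Out: bottleneck 3, flow now 9.
Augment Res→J3→J1→P2→Out: bottleneck 1, flow now 10.
No augmenting path remains; maximum flow = 10.
In the residual graph, reachable from Res: {Res, J7}.
Min-cut edges: Res→J3 (7), J7→J2 (3); capacity 7 + 3 = 10.
This cut is saturated, so no flow can exceed 10.

10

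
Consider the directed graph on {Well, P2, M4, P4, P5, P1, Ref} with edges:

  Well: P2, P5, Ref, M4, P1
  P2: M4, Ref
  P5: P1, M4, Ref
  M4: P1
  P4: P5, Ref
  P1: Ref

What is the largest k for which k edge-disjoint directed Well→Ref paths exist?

Assign every edge capacity 1; by Menger, the answer equals the max flow.
Path Well→Ref (+1); total 1.
Path Well→P2→Ref (+1); total 2.
Path Well→P5→Ref (+1); total 3.
Path Well→P1→Ref (+1); total 4.
No residual Well→Ref path; max flow = 4.
Certifying cut of size 4: {P1→Ref, Well→P2, Well→P5, Well→Ref}.

4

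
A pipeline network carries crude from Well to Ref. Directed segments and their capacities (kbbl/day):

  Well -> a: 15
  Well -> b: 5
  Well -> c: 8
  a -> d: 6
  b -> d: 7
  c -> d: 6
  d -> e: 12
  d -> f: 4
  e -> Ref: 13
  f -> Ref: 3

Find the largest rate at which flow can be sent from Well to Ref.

Augment Well→a→d→e→Ref: bottleneck 6, flow now 6.
Augment Well→b→d→e→Ref: bottleneck 5, flow now 11.
Augment Well→c→d→e→Ref: bottleneck 1, flow now 12.
Augment Well→c→d→f→Ref: bottleneck 3, flow now 15.
No augmenting path remains; maximum flow = 15.
In the residual graph, reachable from Well: {Well, a, b, c, d, f}.
Min-cut edges: d→e (12), f→Ref (3); capacity 12 + 3 = 15.
This cut is saturated, so no flow can exceed 15.

15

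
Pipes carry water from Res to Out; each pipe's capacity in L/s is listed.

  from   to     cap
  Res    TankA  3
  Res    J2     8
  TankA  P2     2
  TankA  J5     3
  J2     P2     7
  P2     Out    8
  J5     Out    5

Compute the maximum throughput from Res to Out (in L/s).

10

Augment Res→TankA→P2→Out: bottleneck 2, flow now 2.
Augment Res→TankA→J5→Out: bottleneck 1, flow now 3.
Augment Res→J2→P2→Out: bottleneck 6, flow now 9.
Augment Res→J2→P2→TankA→J5→Out: bottleneck 1, flow now 10. (uses reverse residual edge)
No augmenting path remains; maximum flow = 10.
In the residual graph, reachable from Res: {Res, J2}.
Min-cut edges: Res→TankA (3), J2→P2 (7); capacity 3 + 7 = 10.
This cut is saturated, so no flow can exceed 10.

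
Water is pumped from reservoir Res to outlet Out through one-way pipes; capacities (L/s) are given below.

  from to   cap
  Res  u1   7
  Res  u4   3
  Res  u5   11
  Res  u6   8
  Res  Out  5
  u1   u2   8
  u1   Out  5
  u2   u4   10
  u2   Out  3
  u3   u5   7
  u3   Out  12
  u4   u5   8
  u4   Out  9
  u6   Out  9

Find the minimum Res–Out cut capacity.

23

Augment Res→Out: bottleneck 5, flow now 5.
Augment Res→u1→Out: bottleneck 5, flow now 10.
Augment Res→u4→Out: bottleneck 3, flow now 13.
Augment Res→u6→Out: bottleneck 8, flow now 21.
Augment Res→u1→u2→Out: bottleneck 2, flow now 23.
No augmenting path remains; maximum flow = 23.
By max-flow min-cut, the minimum cut capacity equals the max flow.
In the residual graph, reachable from Res: {Res, u5}.
Min-cut edges: Res→u1 (7), Res→u4 (3), Res→u6 (8), Res→Out (5); capacity 7 + 3 + 8 + 5 = 23.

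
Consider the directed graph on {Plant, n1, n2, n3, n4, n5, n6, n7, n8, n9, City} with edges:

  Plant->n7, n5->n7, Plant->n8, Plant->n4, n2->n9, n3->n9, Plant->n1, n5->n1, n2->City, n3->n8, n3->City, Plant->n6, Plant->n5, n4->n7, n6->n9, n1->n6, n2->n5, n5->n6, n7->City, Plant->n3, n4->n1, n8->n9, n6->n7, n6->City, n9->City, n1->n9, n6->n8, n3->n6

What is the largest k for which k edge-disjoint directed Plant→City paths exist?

4

Assign every edge capacity 1; by Menger, the answer equals the max flow.
Path Plant→n3→City (+1); total 1.
Path Plant→n6→City (+1); total 2.
Path Plant→n7→City (+1); total 3.
Path Plant→n1→n9→City (+1); total 4.
No residual Plant→City path; max flow = 4.
Certifying cut of size 4: {Plant→n3, n6→City, n7→City, n9→City}.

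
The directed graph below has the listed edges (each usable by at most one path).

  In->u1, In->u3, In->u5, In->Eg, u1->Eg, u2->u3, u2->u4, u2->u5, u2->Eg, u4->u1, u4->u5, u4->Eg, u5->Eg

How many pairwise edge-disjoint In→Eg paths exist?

Assign every edge capacity 1; by Menger, the answer equals the max flow.
Path In→Eg (+1); total 1.
Path In→u1→Eg (+1); total 2.
Path In→u5→Eg (+1); total 3.
No residual In→Eg path; max flow = 3.
Certifying cut of size 3: {In→Eg, In→u1, In→u5}.

3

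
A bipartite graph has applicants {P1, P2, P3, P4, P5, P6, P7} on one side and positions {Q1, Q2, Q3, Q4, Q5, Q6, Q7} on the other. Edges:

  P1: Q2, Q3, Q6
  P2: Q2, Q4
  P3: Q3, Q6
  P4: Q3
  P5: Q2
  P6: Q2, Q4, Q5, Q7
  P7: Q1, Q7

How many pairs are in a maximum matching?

6

Unit-capacity flow: source→left, listed edges, right→sink; max matching = max flow.
Augmenting path P1→Q2 (+1); matched 1.
Augmenting path P2→Q4 (+1); matched 2.
Augmenting path P3→Q3 (+1); matched 3.
Augmenting path P6→Q5 (+1); matched 4.
Augmenting path P7→Q1 (+1); matched 5.
Augmenting path P4→Q3→P3→Q6 (+1); matched 6.
No augmenting path remains; maximum matching = 6.
König certificate: {P2, P6, P7, Q2, Q3, Q6} is a vertex cover of size 6 (every listed pair touches it), so no matching can be larger.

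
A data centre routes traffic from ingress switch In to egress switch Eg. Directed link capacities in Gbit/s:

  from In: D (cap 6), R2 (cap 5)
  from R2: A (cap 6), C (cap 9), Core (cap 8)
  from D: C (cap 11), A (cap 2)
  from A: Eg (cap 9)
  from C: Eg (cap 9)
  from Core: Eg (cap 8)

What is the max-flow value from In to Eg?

11

Augment In→R2→A→Eg: bottleneck 5, flow now 5.
Augment In→D→A→Eg: bottleneck 2, flow now 7.
Augment In→D→C→Eg: bottleneck 4, flow now 11.
No augmenting path remains; maximum flow = 11.
In the residual graph, reachable from In: {In}.
Min-cut edges: In→R2 (5), In→D (6); capacity 5 + 6 = 11.
This cut is saturated, so no flow can exceed 11.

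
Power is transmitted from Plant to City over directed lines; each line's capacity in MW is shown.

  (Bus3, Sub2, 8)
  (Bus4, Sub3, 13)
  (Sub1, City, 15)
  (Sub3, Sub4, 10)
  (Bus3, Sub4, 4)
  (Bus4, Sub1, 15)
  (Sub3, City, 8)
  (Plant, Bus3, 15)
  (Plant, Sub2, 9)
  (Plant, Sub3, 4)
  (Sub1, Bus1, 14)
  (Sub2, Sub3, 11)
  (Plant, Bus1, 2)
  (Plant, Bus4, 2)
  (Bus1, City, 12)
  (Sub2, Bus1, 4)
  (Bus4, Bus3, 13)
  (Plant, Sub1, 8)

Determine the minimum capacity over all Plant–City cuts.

Augment Plant→Sub3→City: bottleneck 4, flow now 4.
Augment Plant→Sub1→City: bottleneck 8, flow now 12.
Augment Plant→Bus1→City: bottleneck 2, flow now 14.
Augment Plant→Bus4→Sub3→City: bottleneck 2, flow now 16.
Augment Plant→Sub2→Sub3→City: bottleneck 2, flow now 18.
Augment Plant→Sub2→Bus1→City: bottleneck 4, flow now 22.
Augment Plant→Sub2→Sub3→Bus4→Sub1→City: bottleneck 2, flow now 24. (uses reverse residual edge)
No augmenting path remains; maximum flow = 24.
By max-flow min-cut, the minimum cut capacity equals the max flow.
In the residual graph, reachable from Plant: {Plant, Bus3, Sub2, Sub3, Sub4}.
Min-cut edges: Plant→Bus4 (2), Plant→Sub1 (8), Plant→Bus1 (2), Sub2→Bus1 (4), Sub3→City (8); capacity 2 + 8 + 2 + 4 + 8 = 24.

24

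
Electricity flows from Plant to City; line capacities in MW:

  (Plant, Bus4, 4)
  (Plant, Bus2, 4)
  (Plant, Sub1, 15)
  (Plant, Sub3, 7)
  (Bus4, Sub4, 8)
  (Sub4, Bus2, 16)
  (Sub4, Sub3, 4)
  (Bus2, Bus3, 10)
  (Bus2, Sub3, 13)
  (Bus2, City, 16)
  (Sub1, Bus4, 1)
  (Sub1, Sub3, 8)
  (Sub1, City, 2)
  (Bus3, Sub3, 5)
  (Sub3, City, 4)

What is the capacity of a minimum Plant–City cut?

15

Augment Plant→Bus2→City: bottleneck 4, flow now 4.
Augment Plant→Sub1→City: bottleneck 2, flow now 6.
Augment Plant→Sub3→City: bottleneck 4, flow now 10.
Augment Plant→Bus4→Sub4→Bus2→City: bottleneck 4, flow now 14.
Augment Plant→Sub1→Bus4→Sub4→Bus2→City: bottleneck 1, flow now 15.
No augmenting path remains; maximum flow = 15.
By max-flow min-cut, the minimum cut capacity equals the max flow.
In the residual graph, reachable from Plant: {Plant, Sub1, Sub3}.
Min-cut edges: Plant→Bus4 (4), Plant→Bus2 (4), Sub1→Bus4 (1), Sub1→City (2), Sub3→City (4); capacity 4 + 4 + 1 + 2 + 4 = 15.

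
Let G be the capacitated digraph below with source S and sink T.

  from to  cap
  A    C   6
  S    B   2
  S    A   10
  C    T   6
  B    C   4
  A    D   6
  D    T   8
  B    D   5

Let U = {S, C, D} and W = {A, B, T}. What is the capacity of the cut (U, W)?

Edges leaving {S, C, D}: S→A (10), S→B (2), C→T (6), D→T (8).
Cut capacity = 10 + 2 + 6 + 8 = 26.

26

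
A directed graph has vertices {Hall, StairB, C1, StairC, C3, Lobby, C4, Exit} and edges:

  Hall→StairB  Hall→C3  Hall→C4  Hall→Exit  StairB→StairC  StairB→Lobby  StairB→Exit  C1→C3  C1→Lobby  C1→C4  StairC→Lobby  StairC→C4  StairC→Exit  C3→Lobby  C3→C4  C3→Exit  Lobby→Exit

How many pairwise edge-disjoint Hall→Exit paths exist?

3

Assign every edge capacity 1; by Menger, the answer equals the max flow.
Path Hall→Exit (+1); total 1.
Path Hall→StairB→Exit (+1); total 2.
Path Hall→C3→Exit (+1); total 3.
No residual Hall→Exit path; max flow = 3.
Certifying cut of size 3: {Hall→C3, Hall→Exit, Hall→StairB}.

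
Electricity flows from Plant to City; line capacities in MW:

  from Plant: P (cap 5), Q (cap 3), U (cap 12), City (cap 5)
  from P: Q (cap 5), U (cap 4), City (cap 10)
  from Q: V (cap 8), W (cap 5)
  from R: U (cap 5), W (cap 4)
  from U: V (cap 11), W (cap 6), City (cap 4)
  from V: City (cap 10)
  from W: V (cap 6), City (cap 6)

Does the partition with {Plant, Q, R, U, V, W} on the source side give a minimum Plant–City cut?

Given cut capacity: 5 + 5 + 4 + 10 + 6 = 30.
Augment Plant→City: bottleneck 5, flow now 5.
Augment Plant→P→City: bottleneck 5, flow now 10.
Augment Plant→U→City: bottleneck 4, flow now 14.
Augment Plant→Q→V→City: bottleneck 3, flow now 17.
Augment Plant→U→V→City: bottleneck 7, flow now 24.
Augment Plant→U→W→City: bottleneck 1, flow now 25.
No augmenting path remains; maximum flow = 25.
In the residual graph, reachable from Plant: {Plant}.
Min-cut edges: Plant→P (5), Plant→Q (3), Plant→U (12), Plant→City (5); capacity 5 + 3 + 12 + 5 = 25.
Cut capacity 30 exceeds the max flow 25, so it is not minimum.

No — its capacity is 30, but the minimum cut has capacity 25.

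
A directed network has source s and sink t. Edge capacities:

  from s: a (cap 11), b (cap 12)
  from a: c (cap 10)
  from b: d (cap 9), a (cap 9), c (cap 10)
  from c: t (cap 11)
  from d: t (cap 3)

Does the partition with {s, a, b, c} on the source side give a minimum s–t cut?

No — its capacity is 20, but the minimum cut has capacity 14.

Given cut capacity: 9 + 11 = 20.
Augment s→a→c→t: bottleneck 10, flow now 10.
Augment s→b→c→t: bottleneck 1, flow now 11.
Augment s→b→d→t: bottleneck 3, flow now 14.
No augmenting path remains; maximum flow = 14.
In the residual graph, reachable from s: {s, a, b, c, d}.
Min-cut edges: c→t (11), d→t (3); capacity 11 + 3 = 14.
Cut capacity 20 exceeds the max flow 14, so it is not minimum.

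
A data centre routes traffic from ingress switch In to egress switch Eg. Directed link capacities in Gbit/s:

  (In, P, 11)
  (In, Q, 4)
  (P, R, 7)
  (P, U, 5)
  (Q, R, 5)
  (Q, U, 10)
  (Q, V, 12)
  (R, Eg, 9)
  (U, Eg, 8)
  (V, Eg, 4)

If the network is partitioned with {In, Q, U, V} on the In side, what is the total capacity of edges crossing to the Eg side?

Edges leaving {In, Q, U, V}: In→P (11), Q→R (5), U→Eg (8), V→Eg (4).
Cut capacity = 11 + 5 + 8 + 4 = 28.

28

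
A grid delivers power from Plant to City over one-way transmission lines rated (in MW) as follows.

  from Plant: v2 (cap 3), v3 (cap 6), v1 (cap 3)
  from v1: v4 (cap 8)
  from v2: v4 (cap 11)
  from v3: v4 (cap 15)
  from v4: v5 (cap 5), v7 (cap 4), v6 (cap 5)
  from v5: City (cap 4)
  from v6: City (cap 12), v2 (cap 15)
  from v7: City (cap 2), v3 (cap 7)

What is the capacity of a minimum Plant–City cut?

11

Augment Plant→v1→v4→v5→City: bottleneck 3, flow now 3.
Augment Plant→v2→v4→v5→City: bottleneck 1, flow now 4.
Augment Plant→v2→v4→v6→City: bottleneck 2, flow now 6.
Augment Plant→v3→v4→v6→City: bottleneck 3, flow now 9.
Augment Plant→v3→v4→v7→City: bottleneck 2, flow now 11.
No augmenting path remains; maximum flow = 11.
By max-flow min-cut, the minimum cut capacity equals the max flow.
In the residual graph, reachable from Plant: {Plant, v1, v2, v3, v4, v5, v7}.
Min-cut edges: v4→v6 (5), v5→City (4), v7→City (2); capacity 5 + 4 + 2 = 11.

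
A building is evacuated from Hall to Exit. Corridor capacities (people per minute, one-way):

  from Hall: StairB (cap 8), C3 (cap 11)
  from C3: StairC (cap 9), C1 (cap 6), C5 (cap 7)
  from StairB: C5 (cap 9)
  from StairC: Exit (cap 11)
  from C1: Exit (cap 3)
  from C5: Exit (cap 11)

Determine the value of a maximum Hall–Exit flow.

Augment Hall→C3→StairC→Exit: bottleneck 9, flow now 9.
Augment Hall→C3→C1→Exit: bottleneck 2, flow now 11.
Augment Hall→StairB→C5→Exit: bottleneck 8, flow now 19.
No augmenting path remains; maximum flow = 19.
In the residual graph, reachable from Hall: {Hall}.
Min-cut edges: Hall→C3 (11), Hall→StairB (8); capacity 11 + 8 = 19.
This cut is saturated, so no flow can exceed 19.

19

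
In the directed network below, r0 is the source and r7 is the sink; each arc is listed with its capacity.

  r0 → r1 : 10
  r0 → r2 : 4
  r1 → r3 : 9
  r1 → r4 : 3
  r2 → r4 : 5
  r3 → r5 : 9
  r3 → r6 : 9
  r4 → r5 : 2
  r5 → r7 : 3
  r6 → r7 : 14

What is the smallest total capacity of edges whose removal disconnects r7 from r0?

11

Augment r0→r1→r3→r5→r7: bottleneck 3, flow now 3.
Augment r0→r1→r3→r6→r7: bottleneck 6, flow now 9.
Augment r0→r1→r4→r5→r3→r6→r7: bottleneck 1, flow now 10. (uses reverse residual edge)
Augment r0→r2→r4→r5→r3→r6→r7: bottleneck 1, flow now 11. (uses reverse residual edge)
No augmenting path remains; maximum flow = 11.
By max-flow min-cut, the minimum cut capacity equals the max flow.
In the residual graph, reachable from r0: {r0, r1, r2, r4}.
Min-cut edges: r1→r3 (9), r4→r5 (2); capacity 9 + 2 = 11.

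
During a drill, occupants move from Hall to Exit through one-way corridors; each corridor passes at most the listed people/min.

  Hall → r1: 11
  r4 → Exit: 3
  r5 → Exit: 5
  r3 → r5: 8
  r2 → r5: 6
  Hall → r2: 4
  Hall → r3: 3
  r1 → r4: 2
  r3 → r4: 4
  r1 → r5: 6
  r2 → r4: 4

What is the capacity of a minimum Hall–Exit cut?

Augment Hall→r1→r4→Exit: bottleneck 2, flow now 2.
Augment Hall→r1→r5→Exit: bottleneck 5, flow now 7.
Augment Hall→r2→r4→Exit: bottleneck 1, flow now 8.
No augmenting path remains; maximum flow = 8.
By max-flow min-cut, the minimum cut capacity equals the max flow.
In the residual graph, reachable from Hall: {Hall, r1, r2, r3, r4, r5}.
Min-cut edges: r4→Exit (3), r5→Exit (5); capacity 3 + 5 = 8.

8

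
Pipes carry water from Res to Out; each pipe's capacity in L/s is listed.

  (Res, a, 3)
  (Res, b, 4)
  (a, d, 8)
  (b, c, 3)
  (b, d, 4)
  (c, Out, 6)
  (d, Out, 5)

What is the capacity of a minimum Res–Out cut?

Augment Res→a→d→Out: bottleneck 3, flow now 3.
Augment Res→b→c→Out: bottleneck 3, flow now 6.
Augment Res→b→d→Out: bottleneck 1, flow now 7.
No augmenting path remains; maximum flow = 7.
By max-flow min-cut, the minimum cut capacity equals the max flow.
In the residual graph, reachable from Res: {Res}.
Min-cut edges: Res→a (3), Res→b (4); capacity 3 + 4 = 7.

7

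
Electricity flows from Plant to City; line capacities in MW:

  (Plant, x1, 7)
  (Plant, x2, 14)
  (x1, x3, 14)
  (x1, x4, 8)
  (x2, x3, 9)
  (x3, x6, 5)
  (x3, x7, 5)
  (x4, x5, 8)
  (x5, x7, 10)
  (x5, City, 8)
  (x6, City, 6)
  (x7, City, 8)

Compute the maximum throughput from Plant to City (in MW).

16

Augment Plant→x1→x3→x6→City: bottleneck 5, flow now 5.
Augment Plant→x1→x3→x7→City: bottleneck 2, flow now 7.
Augment Plant→x2→x3→x7→City: bottleneck 3, flow now 10.
Augment Plant→x2→x3→x1→x4→x5→City: bottleneck 6, flow now 16. (uses reverse residual edge)
No augmenting path remains; maximum flow = 16.
In the residual graph, reachable from Plant: {Plant, x2}.
Min-cut edges: Plant→x1 (7), x2→x3 (9); capacity 7 + 9 = 16.
This cut is saturated, so no flow can exceed 16.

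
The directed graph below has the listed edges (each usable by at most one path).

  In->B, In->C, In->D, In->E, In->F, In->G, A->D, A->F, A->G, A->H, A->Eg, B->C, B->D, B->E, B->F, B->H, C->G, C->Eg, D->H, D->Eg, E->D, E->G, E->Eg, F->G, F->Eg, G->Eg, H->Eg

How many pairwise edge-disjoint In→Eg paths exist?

Assign every edge capacity 1; by Menger, the answer equals the max flow.
Path In→C→Eg (+1); total 1.
Path In→D→Eg (+1); total 2.
Path In→E→Eg (+1); total 3.
Path In→F→Eg (+1); total 4.
Path In→G→Eg (+1); total 5.
Path In→B→H→Eg (+1); total 6.
No residual In→Eg path; max flow = 6.
Certifying cut of size 6: {In→B, In→C, In→D, In→E, In→F, In→G}.

6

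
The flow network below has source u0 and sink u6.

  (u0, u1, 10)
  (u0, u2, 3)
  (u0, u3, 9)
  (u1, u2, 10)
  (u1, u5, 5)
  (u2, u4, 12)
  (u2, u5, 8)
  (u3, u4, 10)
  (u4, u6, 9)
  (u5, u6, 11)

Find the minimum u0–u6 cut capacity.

Augment u0→u1→u5→u6: bottleneck 5, flow now 5.
Augment u0→u2→u4→u6: bottleneck 3, flow now 8.
Augment u0→u3→u4→u6: bottleneck 6, flow now 14.
Augment u0→u1→u2→u5→u6: bottleneck 5, flow now 19.
Augment u0→u3→u4→u2→u5→u6: bottleneck 1, flow now 20. (uses reverse residual edge)
No augmenting path remains; maximum flow = 20.
By max-flow min-cut, the minimum cut capacity equals the max flow.
In the residual graph, reachable from u0: {u0, u1, u2, u3, u4, u5}.
Min-cut edges: u4→u6 (9), u5→u6 (11); capacity 9 + 11 = 20.

20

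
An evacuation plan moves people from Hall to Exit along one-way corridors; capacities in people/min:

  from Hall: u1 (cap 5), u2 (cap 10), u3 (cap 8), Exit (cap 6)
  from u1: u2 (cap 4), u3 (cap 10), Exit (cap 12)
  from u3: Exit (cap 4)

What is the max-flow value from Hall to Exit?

Augment Hall→Exit: bottleneck 6, flow now 6.
Augment Hall→u1→Exit: bottleneck 5, flow now 11.
Augment Hall→u3→Exit: bottleneck 4, flow now 15.
No augmenting path remains; maximum flow = 15.
In the residual graph, reachable from Hall: {Hall, u2, u3}.
Min-cut edges: Hall→u1 (5), Hall→Exit (6), u3→Exit (4); capacity 5 + 6 + 4 = 15.
This cut is saturated, so no flow can exceed 15.

15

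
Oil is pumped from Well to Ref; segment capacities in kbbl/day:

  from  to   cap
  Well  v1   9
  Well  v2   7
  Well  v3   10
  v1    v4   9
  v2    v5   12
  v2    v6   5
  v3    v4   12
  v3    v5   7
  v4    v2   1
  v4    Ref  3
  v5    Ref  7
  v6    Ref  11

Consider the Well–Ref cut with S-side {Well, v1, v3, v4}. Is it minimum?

Given cut capacity: 7 + 7 + 1 + 3 = 18.
Augment Well→v1→v4→Ref: bottleneck 3, flow now 3.
Augment Well→v2→v5→Ref: bottleneck 7, flow now 10.
Augment Well→v1→v4→v2→v6→Ref: bottleneck 1, flow now 11.
Augment Well→v3→v5→v2→v6→Ref: bottleneck 4, flow now 15. (uses reverse residual edge)
No augmenting path remains; maximum flow = 15.
In the residual graph, reachable from Well: {Well, v1, v2, v3, v4, v5}.
Min-cut edges: v2→v6 (5), v4→Ref (3), v5→Ref (7); capacity 5 + 3 + 7 = 15.
Cut capacity 18 exceeds the max flow 15, so it is not minimum.

No — its capacity is 18, but the minimum cut has capacity 15.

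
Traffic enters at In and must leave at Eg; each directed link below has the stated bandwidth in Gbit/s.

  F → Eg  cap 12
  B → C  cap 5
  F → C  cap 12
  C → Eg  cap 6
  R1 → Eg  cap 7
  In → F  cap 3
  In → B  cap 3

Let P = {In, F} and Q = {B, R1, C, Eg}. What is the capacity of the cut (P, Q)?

27

Edges leaving {In, F}: In→B (3), F→C (12), F→Eg (12).
Cut capacity = 3 + 12 + 12 = 27.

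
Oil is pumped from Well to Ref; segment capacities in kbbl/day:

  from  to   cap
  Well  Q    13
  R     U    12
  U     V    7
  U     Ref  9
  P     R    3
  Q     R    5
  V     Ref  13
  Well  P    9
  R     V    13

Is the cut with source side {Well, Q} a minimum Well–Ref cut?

Given cut capacity: 9 + 5 = 14.
Augment Well→P→R→U→Ref: bottleneck 3, flow now 3.
Augment Well→Q→R→U→Ref: bottleneck 5, flow now 8.
No augmenting path remains; maximum flow = 8.
In the residual graph, reachable from Well: {Well, P, Q}.
Min-cut edges: P→R (3), Q→R (5); capacity 3 + 5 = 8.
Cut capacity 14 exceeds the max flow 8, so it is not minimum.

No — its capacity is 14, but the minimum cut has capacity 8.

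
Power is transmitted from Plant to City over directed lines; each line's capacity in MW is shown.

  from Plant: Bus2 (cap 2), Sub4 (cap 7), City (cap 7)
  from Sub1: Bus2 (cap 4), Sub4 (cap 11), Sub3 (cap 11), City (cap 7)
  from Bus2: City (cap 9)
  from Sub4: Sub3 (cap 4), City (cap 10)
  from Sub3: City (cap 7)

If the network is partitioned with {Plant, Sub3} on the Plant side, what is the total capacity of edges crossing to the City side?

Edges leaving {Plant, Sub3}: Plant→Bus2 (2), Plant→Sub4 (7), Plant→City (7), Sub3→City (7).
Cut capacity = 2 + 7 + 7 + 7 = 23.

23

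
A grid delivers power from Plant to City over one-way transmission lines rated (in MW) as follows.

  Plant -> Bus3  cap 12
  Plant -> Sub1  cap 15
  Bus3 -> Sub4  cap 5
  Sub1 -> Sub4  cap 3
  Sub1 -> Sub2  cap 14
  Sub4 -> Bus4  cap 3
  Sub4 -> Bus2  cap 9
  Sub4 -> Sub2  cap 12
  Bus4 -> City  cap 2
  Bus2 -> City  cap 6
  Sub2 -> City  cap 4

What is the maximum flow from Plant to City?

12

Augment Plant→Sub1→Sub2→City: bottleneck 4, flow now 4.
Augment Plant→Bus3→Sub4→Bus4→City: bottleneck 2, flow now 6.
Augment Plant→Bus3→Sub4→Bus2→City: bottleneck 3, flow now 9.
Augment Plant→Sub1→Sub4→Bus2→City: bottleneck 3, flow now 12.
No augmenting path remains; maximum flow = 12.
In the residual graph, reachable from Plant: {Plant, Bus3, Sub1, Sub2}.
Min-cut edges: Bus3→Sub4 (5), Sub1→Sub4 (3), Sub2→City (4); capacity 5 + 3 + 4 = 12.
This cut is saturated, so no flow can exceed 12.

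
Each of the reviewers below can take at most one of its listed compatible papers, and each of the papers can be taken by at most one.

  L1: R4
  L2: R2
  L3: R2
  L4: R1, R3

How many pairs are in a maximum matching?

3

Unit-capacity flow: source→left, listed edges, right→sink; max matching = max flow.
Augmenting path L1→R4 (+1); matched 1.
Augmenting path L2→R2 (+1); matched 2.
Augmenting path L4→R1 (+1); matched 3.
No augmenting path remains; maximum matching = 3.
König certificate: {L1, L4, R2} is a vertex cover of size 3 (every listed pair touches it), so no matching can be larger.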